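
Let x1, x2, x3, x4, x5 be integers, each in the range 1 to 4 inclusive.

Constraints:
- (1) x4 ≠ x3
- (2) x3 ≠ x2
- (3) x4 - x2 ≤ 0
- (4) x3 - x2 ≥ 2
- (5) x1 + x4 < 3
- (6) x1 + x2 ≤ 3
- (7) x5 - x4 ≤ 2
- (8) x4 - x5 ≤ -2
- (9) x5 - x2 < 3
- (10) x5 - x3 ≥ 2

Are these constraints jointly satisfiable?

Constraints 3, 4, 7, and 10 give x4 − x5 ≥ -2, x5 − x3 ≥ 2, x3 − x2 ≥ 2, x2 − x4 ≥ 0.
Adding all 4 inequalities: the left sides telescope to 0, and the right sides sum to (-2) + 2 + 2 + 0 = 2. So 0 ≥ 2, which is false.

Unsatisfiable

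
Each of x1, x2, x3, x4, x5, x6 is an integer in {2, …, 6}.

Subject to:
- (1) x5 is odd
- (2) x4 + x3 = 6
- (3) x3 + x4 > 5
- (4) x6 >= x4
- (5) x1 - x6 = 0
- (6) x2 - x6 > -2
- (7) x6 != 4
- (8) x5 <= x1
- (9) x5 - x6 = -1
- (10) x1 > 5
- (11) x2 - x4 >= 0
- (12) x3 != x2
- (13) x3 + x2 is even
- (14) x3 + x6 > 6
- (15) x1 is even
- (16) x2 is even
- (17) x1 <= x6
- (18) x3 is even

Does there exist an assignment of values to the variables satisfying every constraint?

Setting (x1, x2, x3, x4, x5, x6) = (6, 6, 2, 4, 5, 6) satisfies everything: constraint 2: x4 + x3 = 6; constraint 3: x3 + x4 = 6, and the others follow.

Satisfiable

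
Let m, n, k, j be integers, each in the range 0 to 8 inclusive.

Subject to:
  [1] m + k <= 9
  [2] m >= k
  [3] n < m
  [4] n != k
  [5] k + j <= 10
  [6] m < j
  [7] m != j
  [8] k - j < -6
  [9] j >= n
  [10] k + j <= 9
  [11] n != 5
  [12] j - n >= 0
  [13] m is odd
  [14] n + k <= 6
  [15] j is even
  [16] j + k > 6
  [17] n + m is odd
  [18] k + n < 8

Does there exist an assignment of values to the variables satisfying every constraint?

Satisfiable

Take m = 7, n = 6, k = 0, j = 8. Then constraint 1: m + k = 7; constraint 5: k + j = 8; constraint 8: k - j = -8, and every other listed constraint is also met.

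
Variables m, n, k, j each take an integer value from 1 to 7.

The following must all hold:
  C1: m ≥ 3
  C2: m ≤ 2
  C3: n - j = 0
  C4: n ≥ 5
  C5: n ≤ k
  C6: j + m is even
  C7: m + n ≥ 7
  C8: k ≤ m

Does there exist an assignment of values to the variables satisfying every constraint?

Unsatisfiable

From constraints 4 and 5: k ≥ n and n ≥ 5, so k ≥ 5. From constraints 2 and 8: k ≤ m and m ≤ 2, so k ≤ 2. But 2 < 5, so no value of k works.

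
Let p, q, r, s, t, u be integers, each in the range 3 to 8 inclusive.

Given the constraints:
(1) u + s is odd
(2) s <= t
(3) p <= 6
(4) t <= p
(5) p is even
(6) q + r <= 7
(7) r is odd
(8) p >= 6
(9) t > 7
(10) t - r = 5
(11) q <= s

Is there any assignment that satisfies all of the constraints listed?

From constraint 9: t ≥ 8. From constraints 3 and 4: t ≤ p and p ≤ 6, so t ≤ 6. But 6 < 8, so no value of t works.

Unsatisfiable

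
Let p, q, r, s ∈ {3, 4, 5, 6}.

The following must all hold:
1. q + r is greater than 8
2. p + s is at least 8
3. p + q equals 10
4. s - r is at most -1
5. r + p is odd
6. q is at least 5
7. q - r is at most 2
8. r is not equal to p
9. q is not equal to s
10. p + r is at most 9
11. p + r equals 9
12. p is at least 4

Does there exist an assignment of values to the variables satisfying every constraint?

Setting (p, q, r, s) = (5, 5, 4, 3) satisfies everything: constraint 1: q + r = 9; constraint 2: p + s = 8; constraint 3: p + q = 10, and the others follow.

Satisfiable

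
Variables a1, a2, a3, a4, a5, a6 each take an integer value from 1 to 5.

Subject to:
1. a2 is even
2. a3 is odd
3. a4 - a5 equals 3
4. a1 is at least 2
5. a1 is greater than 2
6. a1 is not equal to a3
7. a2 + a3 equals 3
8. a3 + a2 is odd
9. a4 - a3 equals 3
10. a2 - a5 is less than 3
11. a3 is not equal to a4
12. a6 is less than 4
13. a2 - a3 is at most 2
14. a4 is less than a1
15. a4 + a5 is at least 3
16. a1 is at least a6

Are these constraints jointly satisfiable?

One satisfying assignment is a1 = 5, a2 = 2, a3 = 1, a4 = 4, a5 = 1, a6 = 3.
For the less obvious constraints — constraint 3: a4 - a5 = 3; constraint 7: a2 + a3 = 3 — and the others hold by inspection.

Satisfiable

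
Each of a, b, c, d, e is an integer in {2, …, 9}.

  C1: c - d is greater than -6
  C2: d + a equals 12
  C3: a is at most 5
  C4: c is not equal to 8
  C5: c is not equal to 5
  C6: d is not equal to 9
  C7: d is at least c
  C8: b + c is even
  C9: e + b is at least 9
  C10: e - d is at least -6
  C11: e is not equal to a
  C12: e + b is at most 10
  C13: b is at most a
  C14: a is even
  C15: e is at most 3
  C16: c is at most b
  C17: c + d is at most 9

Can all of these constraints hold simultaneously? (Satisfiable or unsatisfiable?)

Unsatisfiable

From constraint 15: e ≤ 3. From constraints 3 and 13: b ≤ a ≤ 5. Hence e + b ≤ 8. But constraint 9 requires e + b ≥ 9, and 9 > 8. Contradiction.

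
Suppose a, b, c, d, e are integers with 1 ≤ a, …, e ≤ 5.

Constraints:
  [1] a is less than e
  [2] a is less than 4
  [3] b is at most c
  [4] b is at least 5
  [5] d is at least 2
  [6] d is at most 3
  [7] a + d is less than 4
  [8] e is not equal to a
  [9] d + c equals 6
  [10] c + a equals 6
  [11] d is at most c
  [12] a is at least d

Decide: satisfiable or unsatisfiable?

From constraints 3 and 4: c ≥ b ≥ 5. From constraints 5 and 12: a ≥ d ≥ 2. Hence c + a ≥ 7. But constraint 10 requires c + a = 6, and 6 < 7. Contradiction.

Unsatisfiable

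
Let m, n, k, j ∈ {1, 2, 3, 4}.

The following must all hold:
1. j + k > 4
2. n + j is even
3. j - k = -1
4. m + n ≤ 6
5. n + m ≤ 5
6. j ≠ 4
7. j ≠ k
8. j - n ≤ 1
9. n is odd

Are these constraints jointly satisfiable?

Satisfiable

Take m = 1, n = 3, k = 4, j = 3. Then constraint 1: j + k = 7; constraint 3: j - k = -1; constraint 4: m + n = 4, and every other listed constraint is also met.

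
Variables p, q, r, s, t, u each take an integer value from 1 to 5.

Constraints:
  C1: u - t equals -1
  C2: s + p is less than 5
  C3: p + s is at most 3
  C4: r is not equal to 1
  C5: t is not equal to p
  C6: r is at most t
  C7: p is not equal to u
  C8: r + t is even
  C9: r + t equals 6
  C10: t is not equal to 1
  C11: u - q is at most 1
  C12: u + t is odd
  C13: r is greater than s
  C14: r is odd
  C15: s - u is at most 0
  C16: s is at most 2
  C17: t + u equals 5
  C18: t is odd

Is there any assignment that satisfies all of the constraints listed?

Satisfiable

The assignment p = 1, q = 3, r = 3, s = 2, t = 3, u = 2 works:
  constraint 1 holds since u - t = -1.
  constraint 2 holds since s + p = 3.
  constraint 3 holds since p + s = 3.
The rest check out directly.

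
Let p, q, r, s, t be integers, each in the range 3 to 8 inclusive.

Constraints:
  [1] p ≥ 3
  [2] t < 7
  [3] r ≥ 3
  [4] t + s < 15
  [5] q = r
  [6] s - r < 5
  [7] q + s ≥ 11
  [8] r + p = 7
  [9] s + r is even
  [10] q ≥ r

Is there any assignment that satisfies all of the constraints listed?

Setting (p, q, r, s, t) = (3, 4, 4, 8, 5) satisfies everything: constraint 4: t + s = 13; constraint 6: s - r = 4, and the others follow.

Satisfiable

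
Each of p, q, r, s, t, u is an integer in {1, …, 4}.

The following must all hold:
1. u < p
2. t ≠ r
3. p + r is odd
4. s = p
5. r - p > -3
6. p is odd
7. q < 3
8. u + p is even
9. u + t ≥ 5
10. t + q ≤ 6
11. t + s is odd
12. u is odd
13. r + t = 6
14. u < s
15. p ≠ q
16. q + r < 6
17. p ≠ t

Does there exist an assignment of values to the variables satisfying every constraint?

Satisfiable

One satisfying assignment is p = 3, q = 2, r = 2, s = 3, t = 4, u = 1.
For the less obvious constraints — constraint 5: r - p = -1; constraint 9: u + t = 5; constraint 10: t + q = 6 — and the others hold by inspection.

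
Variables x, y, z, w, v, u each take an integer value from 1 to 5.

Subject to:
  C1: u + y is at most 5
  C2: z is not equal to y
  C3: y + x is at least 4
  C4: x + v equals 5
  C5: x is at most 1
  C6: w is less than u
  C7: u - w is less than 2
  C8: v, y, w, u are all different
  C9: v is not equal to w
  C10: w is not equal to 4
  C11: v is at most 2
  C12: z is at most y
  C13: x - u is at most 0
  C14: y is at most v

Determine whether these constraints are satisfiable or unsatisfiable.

From constraints 11 and 14: y ≤ v ≤ 2. From constraint 5: x ≤ 1. Hence y + x ≤ 3. But constraint 3 requires y + x ≥ 4, and 4 > 3. Contradiction.

Unsatisfiable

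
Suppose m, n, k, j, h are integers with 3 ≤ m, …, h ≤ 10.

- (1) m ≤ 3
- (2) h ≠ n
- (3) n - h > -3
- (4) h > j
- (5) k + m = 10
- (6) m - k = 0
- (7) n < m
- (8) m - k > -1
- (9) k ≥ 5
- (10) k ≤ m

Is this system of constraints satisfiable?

Unsatisfiable

From constraints 9 and 10: m ≥ k and k ≥ 5, so m ≥ 5. From constraint 1: m ≤ 3. But 3 < 5, so no value of m works.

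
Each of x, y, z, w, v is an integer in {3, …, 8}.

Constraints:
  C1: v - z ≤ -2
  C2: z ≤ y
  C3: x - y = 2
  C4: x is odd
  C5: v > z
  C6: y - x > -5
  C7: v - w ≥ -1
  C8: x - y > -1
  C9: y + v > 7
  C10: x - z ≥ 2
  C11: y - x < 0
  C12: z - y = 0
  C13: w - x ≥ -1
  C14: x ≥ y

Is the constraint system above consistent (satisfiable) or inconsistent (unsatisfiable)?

Constraints 1, 7, 10, and 13 give w − x ≥ -1, x − z ≥ 2, z − v ≥ 2, v − w ≥ -1.
Adding all 4 inequalities: the left sides telescope to 0, and the right sides sum to (-1) + 2 + 2 + (-1) = 2. So 0 ≥ 2, which is false.

Unsatisfiable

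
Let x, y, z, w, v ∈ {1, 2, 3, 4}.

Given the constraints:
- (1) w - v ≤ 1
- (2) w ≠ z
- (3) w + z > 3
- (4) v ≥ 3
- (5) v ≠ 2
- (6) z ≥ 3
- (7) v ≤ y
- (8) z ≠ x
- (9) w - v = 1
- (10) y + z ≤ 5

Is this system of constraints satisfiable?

Unsatisfiable

From constraints 4 and 7: y ≥ v ≥ 3. From constraint 6: z ≥ 3. Hence y + z ≥ 6. But constraint 10 requires y + z ≤ 5, and 5 < 6. Contradiction.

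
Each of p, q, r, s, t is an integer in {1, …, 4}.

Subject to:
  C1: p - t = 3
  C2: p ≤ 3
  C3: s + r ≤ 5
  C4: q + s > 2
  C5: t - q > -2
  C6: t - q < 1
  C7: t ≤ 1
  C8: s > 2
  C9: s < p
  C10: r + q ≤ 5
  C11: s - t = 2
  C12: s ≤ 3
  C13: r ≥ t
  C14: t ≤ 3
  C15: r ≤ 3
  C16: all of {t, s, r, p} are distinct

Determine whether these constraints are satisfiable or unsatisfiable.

Unsatisfiable

Constraints 2, 12, 14, and 15 confine each of t, s, r, p to the 3 values {1, …, 3} (the domain already gives each ≥ 1).
Constraint 16 requires all 4 of them to be distinct, but only 3 values are available — impossible by the pigeonhole principle.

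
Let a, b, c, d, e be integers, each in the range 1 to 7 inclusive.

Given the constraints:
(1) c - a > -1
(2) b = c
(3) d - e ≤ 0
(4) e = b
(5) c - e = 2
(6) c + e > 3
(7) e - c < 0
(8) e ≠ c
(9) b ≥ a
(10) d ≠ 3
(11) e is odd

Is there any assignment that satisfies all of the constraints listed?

Unsatisfiable

From constraints 2 and 4, e = b = c, so e = c. But constraint 8 says e ≠ c. Contradiction.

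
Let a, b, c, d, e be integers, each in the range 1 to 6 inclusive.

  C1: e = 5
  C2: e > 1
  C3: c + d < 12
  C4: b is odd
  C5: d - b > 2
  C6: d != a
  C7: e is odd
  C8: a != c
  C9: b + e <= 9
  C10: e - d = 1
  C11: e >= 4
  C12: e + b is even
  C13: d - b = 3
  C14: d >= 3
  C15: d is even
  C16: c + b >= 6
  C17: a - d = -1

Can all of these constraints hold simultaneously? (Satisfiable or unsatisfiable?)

Try a = 3, b = 1, c = 6, d = 4, e = 5.
Check constraint 3: c + d = 10; constraint 5: d - b = 3. The remaining constraints are straightforward to verify.

Satisfiable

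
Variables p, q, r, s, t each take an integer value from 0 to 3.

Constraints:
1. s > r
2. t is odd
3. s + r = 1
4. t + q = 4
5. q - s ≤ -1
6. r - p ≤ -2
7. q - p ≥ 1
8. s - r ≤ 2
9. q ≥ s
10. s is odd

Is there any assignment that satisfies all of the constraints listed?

Unsatisfiable

Constraints 5, 6, 7, and 8 give p − r ≥ 2, r − s ≥ -2, s − q ≥ 1, q − p ≥ 1.
Adding all 4 inequalities: the left sides telescope to 0, and the right sides sum to 2 + (-2) + 1 + 1 = 2. So 0 ≥ 2, which is false.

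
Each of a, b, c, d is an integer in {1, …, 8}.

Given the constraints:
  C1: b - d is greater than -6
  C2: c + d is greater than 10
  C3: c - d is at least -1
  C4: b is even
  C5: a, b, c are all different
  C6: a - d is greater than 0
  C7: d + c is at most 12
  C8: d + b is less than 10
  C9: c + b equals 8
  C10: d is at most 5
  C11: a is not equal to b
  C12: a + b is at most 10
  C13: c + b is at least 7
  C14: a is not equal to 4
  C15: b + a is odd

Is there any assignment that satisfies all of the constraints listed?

One satisfying assignment is a = 7, b = 2, c = 6, d = 5.
For the less obvious constraints — constraint 1: b - d = -3; constraint 2: c + d = 11; constraint 3: c - d = 1 — and the others hold by inspection.

Satisfiable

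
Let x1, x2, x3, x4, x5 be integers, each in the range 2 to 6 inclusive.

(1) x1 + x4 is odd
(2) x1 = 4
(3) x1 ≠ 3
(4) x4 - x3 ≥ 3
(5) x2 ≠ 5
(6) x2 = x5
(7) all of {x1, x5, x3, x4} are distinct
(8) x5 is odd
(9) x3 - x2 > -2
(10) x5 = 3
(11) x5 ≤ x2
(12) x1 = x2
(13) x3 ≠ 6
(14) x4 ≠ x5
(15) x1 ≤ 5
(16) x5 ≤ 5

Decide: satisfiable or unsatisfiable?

Constraint 2 fixes x1 = 4 and constraint 10 fixes x5 = 3. Constraints 6 and 12 give x1 = x2 = x5, so x1 = x5. But 4 ≠ 3 — contradiction.

Unsatisfiable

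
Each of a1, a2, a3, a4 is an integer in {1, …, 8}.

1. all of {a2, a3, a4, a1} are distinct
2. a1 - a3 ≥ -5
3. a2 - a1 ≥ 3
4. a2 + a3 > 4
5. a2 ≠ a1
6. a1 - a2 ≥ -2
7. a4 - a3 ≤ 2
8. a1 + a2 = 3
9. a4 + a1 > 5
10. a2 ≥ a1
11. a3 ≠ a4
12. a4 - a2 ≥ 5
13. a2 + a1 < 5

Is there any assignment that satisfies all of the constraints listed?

Constraints 2, 3, 7, and 12 give a1 − a3 ≥ -5, a3 − a4 ≥ -2, a4 − a2 ≥ 5, a2 − a1 ≥ 3.
Adding all 4 inequalities: the left sides telescope to 0, and the right sides sum to (-5) + (-2) + 5 + 3 = 1. So 0 ≥ 1, which is false.

Unsatisfiable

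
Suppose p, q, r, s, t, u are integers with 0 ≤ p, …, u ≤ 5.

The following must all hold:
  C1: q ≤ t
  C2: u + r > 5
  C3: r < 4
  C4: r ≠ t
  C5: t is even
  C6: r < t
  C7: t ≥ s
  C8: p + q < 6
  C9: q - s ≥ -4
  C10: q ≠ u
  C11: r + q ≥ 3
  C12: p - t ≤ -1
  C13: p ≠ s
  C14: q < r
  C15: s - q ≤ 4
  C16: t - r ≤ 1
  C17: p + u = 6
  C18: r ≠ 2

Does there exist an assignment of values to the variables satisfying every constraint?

One satisfying assignment is p = 3, q = 1, r = 3, s = 4, t = 4, u = 3.
For the less obvious constraints — constraint 2: u + r = 6; constraint 8: p + q = 4; constraint 9: q - s = -3 — and the others hold by inspection.

Satisfiable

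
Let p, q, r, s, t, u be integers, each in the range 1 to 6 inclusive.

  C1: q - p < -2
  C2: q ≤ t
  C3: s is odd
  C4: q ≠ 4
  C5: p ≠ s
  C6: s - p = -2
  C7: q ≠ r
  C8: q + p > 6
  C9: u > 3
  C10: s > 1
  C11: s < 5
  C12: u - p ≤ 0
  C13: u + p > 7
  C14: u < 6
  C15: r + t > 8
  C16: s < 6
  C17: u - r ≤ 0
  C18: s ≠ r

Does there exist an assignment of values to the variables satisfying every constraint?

Setting (p, q, r, s, t, u) = (5, 2, 5, 3, 4, 5) satisfies everything: constraint 1: q - p = -3; constraint 6: s - p = -2, and the others follow.

Satisfiable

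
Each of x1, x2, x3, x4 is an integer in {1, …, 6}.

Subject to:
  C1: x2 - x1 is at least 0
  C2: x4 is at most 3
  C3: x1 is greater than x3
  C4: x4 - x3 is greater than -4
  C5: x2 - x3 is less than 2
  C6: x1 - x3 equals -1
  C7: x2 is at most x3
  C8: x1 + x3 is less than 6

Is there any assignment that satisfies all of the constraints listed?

Constraints 1, 3, and 7 give x1 ≤ x2, x2 ≤ x3, x3 < x1. Chaining: x1 ≤ x2 ≤ x3 < x1, which forces x1 < x1 — impossible.

Unsatisfiable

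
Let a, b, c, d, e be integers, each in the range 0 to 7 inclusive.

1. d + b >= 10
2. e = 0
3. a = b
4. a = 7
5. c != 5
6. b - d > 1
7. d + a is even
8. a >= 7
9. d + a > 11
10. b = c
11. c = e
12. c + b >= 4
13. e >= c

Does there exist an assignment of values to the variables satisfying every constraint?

Constraint 4 fixes a = 7 and constraint 2 fixes e = 0. Constraints 3, 10, and 11 give a = b = c = e, so a = e. But 7 ≠ 0 — contradiction.

Unsatisfiable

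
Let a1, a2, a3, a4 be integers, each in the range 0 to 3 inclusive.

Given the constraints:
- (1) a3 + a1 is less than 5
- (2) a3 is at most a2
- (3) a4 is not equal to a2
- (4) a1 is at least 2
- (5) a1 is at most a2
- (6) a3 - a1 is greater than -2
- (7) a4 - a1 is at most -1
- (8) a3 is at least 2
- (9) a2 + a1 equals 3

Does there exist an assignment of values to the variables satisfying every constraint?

From constraints 2 and 8: a2 ≥ a3 ≥ 2. From constraint 4: a1 ≥ 2. Hence a2 + a1 ≥ 4. But constraint 9 requires a2 + a1 = 3, and 3 < 4. Contradiction.

Unsatisfiable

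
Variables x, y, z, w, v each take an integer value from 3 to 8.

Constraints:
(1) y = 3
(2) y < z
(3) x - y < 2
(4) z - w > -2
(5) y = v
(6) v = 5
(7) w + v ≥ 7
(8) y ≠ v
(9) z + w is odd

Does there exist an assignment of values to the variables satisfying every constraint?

Constraint 1 fixes y = 3 and constraint 6 fixes v = 5, but constraint 5 requires y = v. Since 3 ≠ 5, contradiction.

Unsatisfiable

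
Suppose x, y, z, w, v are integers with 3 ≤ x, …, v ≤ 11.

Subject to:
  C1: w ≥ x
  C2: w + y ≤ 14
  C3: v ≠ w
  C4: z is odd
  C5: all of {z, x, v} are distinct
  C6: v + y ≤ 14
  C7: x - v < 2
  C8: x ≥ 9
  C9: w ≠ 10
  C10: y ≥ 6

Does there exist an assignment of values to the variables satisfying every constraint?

Unsatisfiable

From constraints 1 and 8: w ≥ x ≥ 9. From constraint 10: y ≥ 6. Hence w + y ≥ 15. But constraint 2 requires w + y ≤ 14, and 14 < 15. Contradiction.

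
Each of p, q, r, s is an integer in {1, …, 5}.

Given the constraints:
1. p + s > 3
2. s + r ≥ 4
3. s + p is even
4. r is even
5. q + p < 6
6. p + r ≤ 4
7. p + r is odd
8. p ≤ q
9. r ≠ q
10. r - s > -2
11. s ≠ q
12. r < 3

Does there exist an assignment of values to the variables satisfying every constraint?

Satisfiable

Try p = 1, q = 4, r = 2, s = 3.
Check constraint 1: p + s = 4; constraint 2: s + r = 5. The remaining constraints are straightforward to verify.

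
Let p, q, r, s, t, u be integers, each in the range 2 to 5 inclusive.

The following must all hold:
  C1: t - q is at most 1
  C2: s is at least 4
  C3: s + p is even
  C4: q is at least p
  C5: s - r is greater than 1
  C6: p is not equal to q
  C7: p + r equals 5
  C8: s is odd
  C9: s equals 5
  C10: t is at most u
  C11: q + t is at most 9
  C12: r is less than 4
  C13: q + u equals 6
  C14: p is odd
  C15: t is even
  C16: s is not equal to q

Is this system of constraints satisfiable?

Take p = 3, q = 4, r = 2, s = 5, t = 2, u = 2. Then constraint 1: t - q = -2; constraint 5: s - r = 3, and every other listed constraint is also met.

Satisfiable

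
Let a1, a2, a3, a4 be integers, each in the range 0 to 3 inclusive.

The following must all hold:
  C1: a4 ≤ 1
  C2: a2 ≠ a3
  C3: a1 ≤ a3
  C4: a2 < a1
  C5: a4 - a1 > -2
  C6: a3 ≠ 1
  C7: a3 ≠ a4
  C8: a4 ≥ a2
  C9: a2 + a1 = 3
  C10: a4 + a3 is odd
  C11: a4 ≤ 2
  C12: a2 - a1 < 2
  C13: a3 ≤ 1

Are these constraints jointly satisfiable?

From constraints 1 and 8: a2 ≤ a4 ≤ 1. From constraints 3 and 13: a1 ≤ a3 ≤ 1. Hence a2 + a1 ≤ 2. But constraint 9 requires a2 + a1 = 3, and 3 > 2. Contradiction.

Unsatisfiable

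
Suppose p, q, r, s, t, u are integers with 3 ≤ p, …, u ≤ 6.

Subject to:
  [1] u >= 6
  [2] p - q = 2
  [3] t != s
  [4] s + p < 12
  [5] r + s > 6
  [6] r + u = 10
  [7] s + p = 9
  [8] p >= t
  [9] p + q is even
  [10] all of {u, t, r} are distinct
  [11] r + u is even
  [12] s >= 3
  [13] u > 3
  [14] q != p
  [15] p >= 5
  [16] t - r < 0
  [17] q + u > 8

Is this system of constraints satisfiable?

Take p = 5, q = 3, r = 4, s = 4, t = 3, u = 6. Then constraint 2: p - q = 2; constraint 4: s + p = 9, and every other listed constraint is also met.

Satisfiable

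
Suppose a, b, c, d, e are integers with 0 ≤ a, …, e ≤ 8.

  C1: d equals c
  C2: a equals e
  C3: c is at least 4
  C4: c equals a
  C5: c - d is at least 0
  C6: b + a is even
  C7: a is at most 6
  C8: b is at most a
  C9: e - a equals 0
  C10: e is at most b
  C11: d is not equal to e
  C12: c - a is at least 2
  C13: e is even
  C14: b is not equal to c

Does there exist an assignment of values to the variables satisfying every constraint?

From constraints 1, 2, and 4, d = c = a = e, so d = e. But constraint 11 says d ≠ e. Contradiction.

Unsatisfiable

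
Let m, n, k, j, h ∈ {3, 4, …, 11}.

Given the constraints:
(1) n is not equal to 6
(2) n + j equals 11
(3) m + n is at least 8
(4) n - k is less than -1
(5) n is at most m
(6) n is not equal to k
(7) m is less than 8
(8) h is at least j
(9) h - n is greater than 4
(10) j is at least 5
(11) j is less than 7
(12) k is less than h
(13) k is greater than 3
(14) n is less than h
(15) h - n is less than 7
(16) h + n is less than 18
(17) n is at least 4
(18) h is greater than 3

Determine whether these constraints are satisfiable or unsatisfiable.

Take m = 5, n = 5, k = 9, j = 6, h = 11. Then constraint 2: n + j = 11; constraint 3: m + n = 10, and every other listed constraint is also met.

Satisfiable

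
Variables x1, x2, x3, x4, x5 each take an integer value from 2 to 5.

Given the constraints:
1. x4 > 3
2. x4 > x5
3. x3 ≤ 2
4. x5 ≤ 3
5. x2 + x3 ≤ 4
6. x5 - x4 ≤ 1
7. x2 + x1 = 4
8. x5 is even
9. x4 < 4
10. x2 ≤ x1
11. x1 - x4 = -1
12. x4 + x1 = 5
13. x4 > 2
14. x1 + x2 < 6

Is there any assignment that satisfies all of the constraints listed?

From constraint 1: x4 ≥ 4. From constraint 9: x4 ≤ 3. But 3 < 4, so no value of x4 works.

Unsatisfiable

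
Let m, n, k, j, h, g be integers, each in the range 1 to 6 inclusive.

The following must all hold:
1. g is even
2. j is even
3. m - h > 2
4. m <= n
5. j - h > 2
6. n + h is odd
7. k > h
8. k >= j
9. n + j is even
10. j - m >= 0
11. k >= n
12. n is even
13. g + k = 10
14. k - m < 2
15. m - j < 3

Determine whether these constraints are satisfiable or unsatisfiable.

One satisfying assignment is m = 4, n = 4, k = 4, j = 4, h = 1, g = 6.
For the less obvious constraints — constraint 3: m - h = 3; constraint 5: j - h = 3; constraint 10: j - m = 0 — and the others hold by inspection.

Satisfiable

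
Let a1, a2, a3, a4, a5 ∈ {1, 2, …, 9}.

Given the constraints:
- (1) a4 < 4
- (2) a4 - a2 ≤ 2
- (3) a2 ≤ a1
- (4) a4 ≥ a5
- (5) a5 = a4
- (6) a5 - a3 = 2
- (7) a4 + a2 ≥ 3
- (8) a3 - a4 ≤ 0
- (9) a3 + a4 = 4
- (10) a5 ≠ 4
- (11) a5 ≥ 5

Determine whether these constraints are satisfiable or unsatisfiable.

Unsatisfiable

From constraints 4 and 11: a4 ≥ a5 and a5 ≥ 5, so a4 ≥ 5. From constraint 1: a4 ≤ 3. But 3 < 5, so no value of a4 works.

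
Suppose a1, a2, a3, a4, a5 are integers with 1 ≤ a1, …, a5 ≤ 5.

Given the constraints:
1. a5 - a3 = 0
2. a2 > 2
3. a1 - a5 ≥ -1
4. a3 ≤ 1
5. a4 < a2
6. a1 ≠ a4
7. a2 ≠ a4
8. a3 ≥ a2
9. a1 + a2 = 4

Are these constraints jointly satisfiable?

From constraint 2: a2 ≥ 3. From constraints 4 and 8: a2 ≤ a3 and a3 ≤ 1, so a2 ≤ 1. But 1 < 3, so no value of a2 works.

Unsatisfiable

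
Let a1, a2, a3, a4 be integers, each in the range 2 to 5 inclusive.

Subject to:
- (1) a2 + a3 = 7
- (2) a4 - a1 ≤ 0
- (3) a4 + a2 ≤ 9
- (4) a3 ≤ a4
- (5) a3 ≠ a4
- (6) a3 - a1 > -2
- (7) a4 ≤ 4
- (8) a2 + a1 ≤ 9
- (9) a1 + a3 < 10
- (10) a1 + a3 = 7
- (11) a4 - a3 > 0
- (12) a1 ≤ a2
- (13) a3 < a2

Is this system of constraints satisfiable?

Take a1 = 4, a2 = 4, a3 = 3, a4 = 4. Then constraint 1: a2 + a3 = 7; constraint 2: a4 - a1 = 0, and every other listed constraint is also met.

Satisfiable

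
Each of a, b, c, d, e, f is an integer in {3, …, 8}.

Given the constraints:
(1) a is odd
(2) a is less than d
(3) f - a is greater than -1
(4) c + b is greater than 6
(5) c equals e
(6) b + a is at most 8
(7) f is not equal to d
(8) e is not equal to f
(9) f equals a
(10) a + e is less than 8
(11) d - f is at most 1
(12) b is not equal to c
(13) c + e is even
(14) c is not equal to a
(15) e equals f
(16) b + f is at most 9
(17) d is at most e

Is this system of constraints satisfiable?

From constraints 5, 9, and 15, c = e = f = a, so c = a. But constraint 14 says c ≠ a. Contradiction.

Unsatisfiable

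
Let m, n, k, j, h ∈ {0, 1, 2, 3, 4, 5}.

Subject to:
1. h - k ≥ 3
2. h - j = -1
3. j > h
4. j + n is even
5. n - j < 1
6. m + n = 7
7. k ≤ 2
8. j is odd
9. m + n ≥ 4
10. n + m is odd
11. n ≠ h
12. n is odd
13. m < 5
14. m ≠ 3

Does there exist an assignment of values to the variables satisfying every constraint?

The assignment m = 2, n = 5, k = 0, j = 5, h = 4 works:
  constraint 1 holds since h - k = 4.
  constraint 2 holds since h - j = -1.
The rest check out directly.

Satisfiable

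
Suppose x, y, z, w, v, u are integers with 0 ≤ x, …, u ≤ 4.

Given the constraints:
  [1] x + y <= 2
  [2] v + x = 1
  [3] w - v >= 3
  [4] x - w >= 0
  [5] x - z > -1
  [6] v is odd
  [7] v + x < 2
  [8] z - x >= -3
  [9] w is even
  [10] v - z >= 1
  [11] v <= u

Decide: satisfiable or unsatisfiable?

Constraints 3, 4, 8, and 10 give w − v ≥ 3, v − z ≥ 1, z − x ≥ -3, x − w ≥ 0.
Adding all 4 inequalities: the left sides telescope to 0, and the right sides sum to 3 + 1 + (-3) + 0 = 1. So 0 ≥ 1, which is false.

Unsatisfiable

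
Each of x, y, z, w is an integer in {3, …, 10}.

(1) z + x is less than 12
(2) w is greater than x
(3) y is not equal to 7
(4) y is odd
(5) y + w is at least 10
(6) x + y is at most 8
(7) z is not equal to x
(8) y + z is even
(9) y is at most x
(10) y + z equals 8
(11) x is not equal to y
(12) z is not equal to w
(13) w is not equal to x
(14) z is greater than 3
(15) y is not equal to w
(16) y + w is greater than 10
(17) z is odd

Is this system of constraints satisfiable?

Satisfiable

Setting (x, y, z, w) = (4, 3, 5, 10) satisfies everything: constraint 1: z + x = 9; constraint 5: y + w = 13, and the others follow.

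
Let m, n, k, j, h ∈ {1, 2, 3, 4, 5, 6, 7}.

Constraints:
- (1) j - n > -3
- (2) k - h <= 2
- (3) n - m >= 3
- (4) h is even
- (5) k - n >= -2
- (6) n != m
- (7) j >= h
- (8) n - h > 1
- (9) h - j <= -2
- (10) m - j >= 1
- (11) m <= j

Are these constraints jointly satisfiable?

Constraints 2, 3, 5, 9, and 10 give m − j ≥ 1, j − h ≥ 2, h − k ≥ -2, k − n ≥ -2, n − m ≥ 3.
Adding all 5 inequalities: the left sides telescope to 0, and the right sides sum to 1 + 2 + (-2) + (-2) + 3 = 2. So 0 ≥ 2, which is false.

Unsatisfiable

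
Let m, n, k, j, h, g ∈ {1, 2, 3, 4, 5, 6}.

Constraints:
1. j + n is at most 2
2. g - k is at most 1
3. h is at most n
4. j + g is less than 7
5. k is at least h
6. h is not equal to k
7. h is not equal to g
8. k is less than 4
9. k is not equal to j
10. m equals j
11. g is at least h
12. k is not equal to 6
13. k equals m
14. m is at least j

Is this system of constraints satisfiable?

Unsatisfiable

From constraints 10 and 13, k = m = j, so k = j. But constraint 9 says k ≠ j. Contradiction.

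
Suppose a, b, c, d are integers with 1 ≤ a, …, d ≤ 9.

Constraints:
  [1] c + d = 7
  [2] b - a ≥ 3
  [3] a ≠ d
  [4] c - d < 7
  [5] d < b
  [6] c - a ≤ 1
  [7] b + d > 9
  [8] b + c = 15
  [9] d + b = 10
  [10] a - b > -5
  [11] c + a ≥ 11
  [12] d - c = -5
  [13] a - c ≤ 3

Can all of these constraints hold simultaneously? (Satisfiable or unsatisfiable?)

Satisfiable

Take a = 6, b = 9, c = 6, d = 1. Then constraint 1: c + d = 7; constraint 2: b - a = 3; constraint 4: c - d = 5, and every other listed constraint is also met.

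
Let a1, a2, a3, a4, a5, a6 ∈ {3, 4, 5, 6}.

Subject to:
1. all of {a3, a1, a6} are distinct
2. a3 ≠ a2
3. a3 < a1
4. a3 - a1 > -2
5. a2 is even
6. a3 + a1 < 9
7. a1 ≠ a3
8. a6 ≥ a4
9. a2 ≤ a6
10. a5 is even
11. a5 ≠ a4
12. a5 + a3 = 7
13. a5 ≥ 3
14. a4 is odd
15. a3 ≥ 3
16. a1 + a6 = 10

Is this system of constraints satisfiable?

Try a1 = 4, a2 = 4, a3 = 3, a4 = 3, a5 = 4, a6 = 6.
Check constraint 4: a3 - a1 = -1; constraint 6: a3 + a1 = 7; constraint 12: a5 + a3 = 7. The remaining constraints are straightforward to verify.

Satisfiable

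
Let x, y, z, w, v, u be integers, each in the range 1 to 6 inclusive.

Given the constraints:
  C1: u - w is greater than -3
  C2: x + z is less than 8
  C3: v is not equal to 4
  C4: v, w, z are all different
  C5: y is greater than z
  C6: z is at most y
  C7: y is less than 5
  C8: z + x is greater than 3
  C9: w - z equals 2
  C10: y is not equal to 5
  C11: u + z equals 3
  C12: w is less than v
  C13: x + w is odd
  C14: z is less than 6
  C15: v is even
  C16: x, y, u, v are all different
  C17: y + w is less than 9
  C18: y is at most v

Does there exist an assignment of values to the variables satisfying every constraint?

Satisfiable

Try x = 4, y = 3, z = 1, w = 3, v = 6, u = 2.
Check constraint 1: u - w = -1; constraint 2: x + z = 5. The remaining constraints are straightforward to verify.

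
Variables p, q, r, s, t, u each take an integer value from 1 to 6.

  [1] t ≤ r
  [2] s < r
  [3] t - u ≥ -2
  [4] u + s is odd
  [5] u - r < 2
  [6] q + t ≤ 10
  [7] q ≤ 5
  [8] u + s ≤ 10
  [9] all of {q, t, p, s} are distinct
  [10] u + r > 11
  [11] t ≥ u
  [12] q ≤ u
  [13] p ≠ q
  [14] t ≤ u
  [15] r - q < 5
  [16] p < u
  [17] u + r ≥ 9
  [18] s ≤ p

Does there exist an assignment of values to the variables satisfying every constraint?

Take p = 2, q = 3, r = 6, s = 1, t = 6, u = 6. Then constraint 3: t - u = 0; constraint 5: u - r = 0; constraint 6: q + t = 9, and every other listed constraint is also met.

Satisfiable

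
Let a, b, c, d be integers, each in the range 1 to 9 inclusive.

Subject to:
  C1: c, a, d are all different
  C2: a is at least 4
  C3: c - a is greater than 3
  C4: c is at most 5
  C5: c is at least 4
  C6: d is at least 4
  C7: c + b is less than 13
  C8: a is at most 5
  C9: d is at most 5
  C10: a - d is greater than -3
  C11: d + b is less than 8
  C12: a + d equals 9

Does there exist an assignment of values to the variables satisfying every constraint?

Unsatisfiable

Constraints 2, 4, 5, 6, 8, and 9 confine each of c, a, d to the 2 values {4, 5}.
Constraint 1 requires all 3 of them to be distinct, but only 2 values are available — impossible by the pigeonhole principle.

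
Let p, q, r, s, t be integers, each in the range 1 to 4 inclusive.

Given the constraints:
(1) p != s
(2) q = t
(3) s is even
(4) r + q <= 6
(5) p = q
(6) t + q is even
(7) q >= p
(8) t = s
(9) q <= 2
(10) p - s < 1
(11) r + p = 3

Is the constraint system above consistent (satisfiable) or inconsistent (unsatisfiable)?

From constraints 2, 5, and 8, p = q = t = s, so p = s. But constraint 1 says p ≠ s. Contradiction.

Unsatisfiable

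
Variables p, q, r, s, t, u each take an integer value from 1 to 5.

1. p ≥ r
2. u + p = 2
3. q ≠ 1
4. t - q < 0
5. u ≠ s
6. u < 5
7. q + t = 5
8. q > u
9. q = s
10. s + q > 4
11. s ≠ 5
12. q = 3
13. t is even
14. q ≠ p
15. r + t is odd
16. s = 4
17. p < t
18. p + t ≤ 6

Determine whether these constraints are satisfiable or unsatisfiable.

Constraint 12 fixes q = 3 and constraint 16 fixes s = 4, but constraint 9 requires q = s. Since 3 ≠ 4, contradiction.

Unsatisfiable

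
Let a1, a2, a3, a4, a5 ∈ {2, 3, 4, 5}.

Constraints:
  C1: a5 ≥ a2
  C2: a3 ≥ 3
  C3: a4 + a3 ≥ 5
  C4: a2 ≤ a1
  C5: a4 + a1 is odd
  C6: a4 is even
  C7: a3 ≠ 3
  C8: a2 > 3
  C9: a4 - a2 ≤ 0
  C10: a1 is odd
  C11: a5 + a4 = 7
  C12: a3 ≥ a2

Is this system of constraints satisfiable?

Satisfiable

The assignment a1 = 5, a2 = 4, a3 = 5, a4 = 2, a5 = 5 works:
  constraint 3 holds since a4 + a3 = 7.
  constraint 9 holds since a4 - a2 = -2.
The rest check out directly.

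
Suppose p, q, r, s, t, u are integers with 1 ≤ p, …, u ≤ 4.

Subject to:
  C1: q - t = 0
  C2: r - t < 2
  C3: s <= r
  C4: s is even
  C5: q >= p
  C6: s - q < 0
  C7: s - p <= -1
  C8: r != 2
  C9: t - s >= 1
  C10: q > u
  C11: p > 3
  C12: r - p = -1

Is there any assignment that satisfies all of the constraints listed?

Try p = 4, q = 4, r = 3, s = 2, t = 4, u = 2.
Check constraint 1: q - t = 0; constraint 2: r - t = -1; constraint 6: s - q = -2. The remaining constraints are straightforward to verify.

Satisfiable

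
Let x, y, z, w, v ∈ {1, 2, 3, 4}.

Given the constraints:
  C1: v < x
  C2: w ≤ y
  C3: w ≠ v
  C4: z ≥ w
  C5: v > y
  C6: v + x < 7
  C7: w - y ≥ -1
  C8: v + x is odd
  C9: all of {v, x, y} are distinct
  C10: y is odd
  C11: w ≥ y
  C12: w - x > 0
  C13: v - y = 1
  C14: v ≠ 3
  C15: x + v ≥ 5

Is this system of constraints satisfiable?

Unsatisfiable

Constraints 1, 2, 5, and 12 give x < w, w ≤ y, y < v, v < x. Chaining: x < w ≤ y < v < x, which forces x < x — impossible.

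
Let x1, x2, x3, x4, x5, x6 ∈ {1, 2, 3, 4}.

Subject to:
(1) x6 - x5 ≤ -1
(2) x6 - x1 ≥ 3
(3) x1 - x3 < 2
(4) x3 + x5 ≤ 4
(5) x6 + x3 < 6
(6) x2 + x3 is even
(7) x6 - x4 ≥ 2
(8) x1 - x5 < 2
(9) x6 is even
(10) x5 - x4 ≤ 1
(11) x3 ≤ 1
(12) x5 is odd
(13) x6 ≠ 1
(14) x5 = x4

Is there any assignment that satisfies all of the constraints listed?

Constraints 1, 7, and 10 give x5 − x6 ≥ 1, x6 − x4 ≥ 2, x4 − x5 ≥ -1.
Adding all 3 inequalities: the left sides telescope to 0, and the right sides sum to 1 + 2 + (-1) = 2. So 0 ≥ 2, which is false.

Unsatisfiable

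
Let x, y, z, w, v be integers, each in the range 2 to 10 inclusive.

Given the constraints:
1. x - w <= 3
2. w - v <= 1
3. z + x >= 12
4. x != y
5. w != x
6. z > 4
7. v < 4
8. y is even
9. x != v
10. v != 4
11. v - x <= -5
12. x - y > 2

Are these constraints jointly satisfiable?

Unsatisfiable

Constraints 1, 2, and 11 give w − x ≥ -3, x − v ≥ 5, v − w ≥ -1.
Adding all 3 inequalities: the left sides telescope to 0, and the right sides sum to (-3) + 5 + (-1) = 1. So 0 ≥ 1, which is false.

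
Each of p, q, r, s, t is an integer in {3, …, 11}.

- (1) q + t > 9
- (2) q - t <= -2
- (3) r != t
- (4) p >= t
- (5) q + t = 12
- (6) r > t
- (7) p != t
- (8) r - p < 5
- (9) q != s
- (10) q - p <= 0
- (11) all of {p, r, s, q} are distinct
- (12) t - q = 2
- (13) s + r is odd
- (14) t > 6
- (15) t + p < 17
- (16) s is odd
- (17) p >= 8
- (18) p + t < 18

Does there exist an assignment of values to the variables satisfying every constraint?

One satisfying assignment is p = 8, q = 5, r = 10, s = 7, t = 7.
For the less obvious constraints — constraint 1: q + t = 12; constraint 2: q - t = -2 — and the others hold by inspection.

Satisfiable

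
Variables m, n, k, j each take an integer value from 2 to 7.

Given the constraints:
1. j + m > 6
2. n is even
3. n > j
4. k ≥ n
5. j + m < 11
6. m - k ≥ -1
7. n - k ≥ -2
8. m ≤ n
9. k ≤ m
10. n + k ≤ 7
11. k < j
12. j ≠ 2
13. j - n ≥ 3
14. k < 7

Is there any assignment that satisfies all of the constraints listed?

Constraints 3, 4, and 11 give n ≤ k, k < j, j < n. Chaining: n ≤ k < j < n, which forces n < n — impossible.

Unsatisfiable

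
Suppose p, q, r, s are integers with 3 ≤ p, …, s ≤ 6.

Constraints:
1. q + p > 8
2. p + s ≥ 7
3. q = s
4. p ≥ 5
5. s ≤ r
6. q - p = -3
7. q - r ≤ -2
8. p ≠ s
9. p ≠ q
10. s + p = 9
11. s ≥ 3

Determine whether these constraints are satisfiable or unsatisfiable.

Try p = 6, q = 3, r = 5, s = 3.
Check constraint 1: q + p = 9; constraint 2: p + s = 9; constraint 6: q - p = -3. The remaining constraints are straightforward to verify.

Satisfiable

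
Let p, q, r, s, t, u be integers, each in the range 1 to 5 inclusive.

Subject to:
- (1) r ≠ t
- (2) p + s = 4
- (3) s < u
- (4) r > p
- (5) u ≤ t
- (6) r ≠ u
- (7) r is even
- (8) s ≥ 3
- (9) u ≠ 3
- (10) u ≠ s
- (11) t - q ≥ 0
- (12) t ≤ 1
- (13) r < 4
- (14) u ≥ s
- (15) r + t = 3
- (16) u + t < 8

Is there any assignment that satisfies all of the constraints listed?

From constraints 8 and 14: u ≥ s and s ≥ 3, so u ≥ 3. From constraints 5 and 12: u ≤ t and t ≤ 1, so u ≤ 1. But 1 < 3, so no value of u works.

Unsatisfiable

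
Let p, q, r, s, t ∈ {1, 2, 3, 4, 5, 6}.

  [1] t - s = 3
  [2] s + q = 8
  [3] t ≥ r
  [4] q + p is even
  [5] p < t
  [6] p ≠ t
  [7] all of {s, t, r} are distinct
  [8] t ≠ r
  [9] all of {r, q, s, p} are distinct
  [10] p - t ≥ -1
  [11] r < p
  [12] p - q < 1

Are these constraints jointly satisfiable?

Try p = 4, q = 6, r = 3, s = 2, t = 5.
Check constraint 1: t - s = 3; constraint 2: s + q = 8. The remaining constraints are straightforward to verify.

Satisfiable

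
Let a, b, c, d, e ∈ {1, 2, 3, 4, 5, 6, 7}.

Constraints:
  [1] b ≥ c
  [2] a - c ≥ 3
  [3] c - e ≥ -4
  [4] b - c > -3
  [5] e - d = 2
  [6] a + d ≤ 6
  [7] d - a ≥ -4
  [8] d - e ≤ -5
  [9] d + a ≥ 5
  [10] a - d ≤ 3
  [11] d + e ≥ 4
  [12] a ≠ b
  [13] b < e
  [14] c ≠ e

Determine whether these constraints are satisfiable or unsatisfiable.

Unsatisfiable

Constraints 2, 3, 8, and 10 give a − c ≥ 3, c − e ≥ -4, e − d ≥ 5, d − a ≥ -3.
Adding all 4 inequalities: the left sides telescope to 0, and the right sides sum to 3 + (-4) + 5 + (-3) = 1. So 0 ≥ 1, which is false.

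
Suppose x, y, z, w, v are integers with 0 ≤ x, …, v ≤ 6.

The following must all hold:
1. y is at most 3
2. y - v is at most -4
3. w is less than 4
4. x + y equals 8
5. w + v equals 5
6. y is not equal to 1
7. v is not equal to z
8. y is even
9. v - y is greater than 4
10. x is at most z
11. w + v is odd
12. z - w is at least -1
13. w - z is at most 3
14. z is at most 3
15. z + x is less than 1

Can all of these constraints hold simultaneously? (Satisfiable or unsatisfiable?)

Unsatisfiable

From constraints 10 and 14: x ≤ z ≤ 3. From constraint 1: y ≤ 3. Hence x + y ≤ 6. But constraint 4 requires x + y = 8, and 8 > 6. Contradiction.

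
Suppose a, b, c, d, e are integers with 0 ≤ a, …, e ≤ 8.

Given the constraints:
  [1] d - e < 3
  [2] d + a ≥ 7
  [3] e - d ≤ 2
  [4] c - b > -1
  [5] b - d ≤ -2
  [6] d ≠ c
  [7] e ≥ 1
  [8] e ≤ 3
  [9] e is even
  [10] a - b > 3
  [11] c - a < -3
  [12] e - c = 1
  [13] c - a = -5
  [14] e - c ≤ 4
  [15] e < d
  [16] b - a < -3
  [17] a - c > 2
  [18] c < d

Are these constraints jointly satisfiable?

Satisfiable

Setting (a, b, c, d, e) = (6, 0, 1, 3, 2) satisfies everything: constraint 1: d - e = 1; constraint 2: d + a = 9; constraint 3: e - d = -1, and the others follow.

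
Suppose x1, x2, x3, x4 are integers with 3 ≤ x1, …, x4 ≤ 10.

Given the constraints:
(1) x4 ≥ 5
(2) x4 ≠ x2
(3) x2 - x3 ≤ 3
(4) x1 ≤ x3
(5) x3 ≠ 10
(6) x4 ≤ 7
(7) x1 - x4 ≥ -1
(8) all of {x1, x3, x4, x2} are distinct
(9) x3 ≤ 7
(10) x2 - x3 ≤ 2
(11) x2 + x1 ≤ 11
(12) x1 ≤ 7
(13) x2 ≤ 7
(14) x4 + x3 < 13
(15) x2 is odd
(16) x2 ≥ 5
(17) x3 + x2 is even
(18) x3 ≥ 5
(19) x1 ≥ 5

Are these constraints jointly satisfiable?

Unsatisfiable

Constraints 1, 6, 9, 12, 13, 16, 18, and 19 confine each of x1, x3, x4, x2 to the 3 values {5, …, 7}.
Constraint 8 requires all 4 of them to be distinct, but only 3 values are available — impossible by the pigeonhole principle.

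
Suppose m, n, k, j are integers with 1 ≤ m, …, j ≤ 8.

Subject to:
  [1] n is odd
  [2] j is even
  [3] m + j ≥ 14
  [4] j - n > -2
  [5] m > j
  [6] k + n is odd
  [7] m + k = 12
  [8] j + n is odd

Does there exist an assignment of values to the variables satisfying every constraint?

The assignment m = 8, n = 7, k = 4, j = 6 works:
  constraint 3 holds since m + j = 14.
  constraint 4 holds since j - n = -1.
  constraint 7 holds since m + k = 12.
The rest check out directly.

Satisfiable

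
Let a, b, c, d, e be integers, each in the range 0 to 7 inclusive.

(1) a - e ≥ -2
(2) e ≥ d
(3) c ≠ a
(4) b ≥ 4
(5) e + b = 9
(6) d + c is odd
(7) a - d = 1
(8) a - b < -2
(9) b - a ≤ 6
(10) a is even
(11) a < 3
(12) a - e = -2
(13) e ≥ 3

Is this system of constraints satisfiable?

Satisfiable

Try a = 2, b = 5, c = 6, d = 1, e = 4.
Check constraint 1: a - e = -2; constraint 5: e + b = 9; constraint 7: a - d = 1. The remaining constraints are straightforward to verify.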